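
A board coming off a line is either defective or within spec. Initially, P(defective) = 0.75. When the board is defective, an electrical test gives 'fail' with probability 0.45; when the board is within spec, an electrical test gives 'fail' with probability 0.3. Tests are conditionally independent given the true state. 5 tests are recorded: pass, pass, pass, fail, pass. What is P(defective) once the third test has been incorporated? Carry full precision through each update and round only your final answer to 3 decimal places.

0.593

After 'pass': P(defective) = 0.55·0.7500 / (0.55·0.7500 + 0.7·0.2500) ≈ 0.7021
After 'pass': P(defective) = 0.55·0.7021 / (0.55·0.7021 + 0.7·0.2979) ≈ 0.6494
After 'pass': P(defective) = 0.55·0.6494 / (0.55·0.6494 + 0.7·0.3506) ≈ 0.5927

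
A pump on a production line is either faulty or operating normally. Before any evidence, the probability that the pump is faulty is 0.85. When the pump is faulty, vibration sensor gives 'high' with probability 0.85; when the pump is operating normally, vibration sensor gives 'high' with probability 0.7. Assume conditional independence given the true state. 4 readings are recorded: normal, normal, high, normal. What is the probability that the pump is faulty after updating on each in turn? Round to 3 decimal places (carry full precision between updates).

0.462

After 'normal': P(faulty) = 0.15·0.8500 / (0.15·0.8500 + 0.3·0.1500) ≈ 0.7391
After 'normal': P(faulty) = 0.15·0.7391 / (0.15·0.7391 + 0.3·0.2609) ≈ 0.5862
After 'high': P(faulty) = 0.85·0.5862 / (0.85·0.5862 + 0.7·0.4138) ≈ 0.6324
After 'normal': P(faulty) = 0.15·0.6324 / (0.15·0.6324 + 0.3·0.3676) ≈ 0.4624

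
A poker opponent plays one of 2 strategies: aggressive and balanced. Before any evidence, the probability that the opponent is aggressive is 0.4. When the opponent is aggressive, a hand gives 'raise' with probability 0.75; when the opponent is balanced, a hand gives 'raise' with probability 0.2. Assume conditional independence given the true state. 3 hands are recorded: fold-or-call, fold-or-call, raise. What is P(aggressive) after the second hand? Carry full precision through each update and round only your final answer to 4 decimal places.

After 'fold-or-call': P(aggressive) = 0.25·0.4000 / (0.25·0.4000 + 0.8·0.6000) ≈ 0.1724
After 'fold-or-call': P(aggressive) = 0.25·0.1724 / (0.25·0.1724 + 0.8·0.8276) ≈ 0.0611

0.0611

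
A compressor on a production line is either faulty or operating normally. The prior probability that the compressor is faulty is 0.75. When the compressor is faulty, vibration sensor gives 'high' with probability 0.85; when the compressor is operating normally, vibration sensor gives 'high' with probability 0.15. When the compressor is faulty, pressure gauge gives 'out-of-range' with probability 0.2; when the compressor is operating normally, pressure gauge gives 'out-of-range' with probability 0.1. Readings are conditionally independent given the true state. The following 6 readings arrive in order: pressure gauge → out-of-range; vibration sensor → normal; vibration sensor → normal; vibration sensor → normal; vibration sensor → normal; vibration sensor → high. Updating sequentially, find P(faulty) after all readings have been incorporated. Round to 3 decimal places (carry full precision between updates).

0.032

Apply Bayes' rule sequentially, carrying P(faulty) forward.
After pressure gauge='out-of-range': P(faulty) = 0.2·0.7500 / (0.2·0.7500 + 0.1·0.2500) ≈ 0.8571
After vibration sensor='normal': P(faulty) = 0.15·0.8571 / (0.15·0.8571 + 0.85·0.1429) ≈ 0.5143
After vibration sensor='normal': P(faulty) = 0.15·0.5143 / (0.15·0.5143 + 0.85·0.4857) ≈ 0.1574
After vibration sensor='normal': P(faulty) = 0.15·0.1574 / (0.15·0.1574 + 0.85·0.8426) ≈ 0.0319
After vibration sensor='normal': P(faulty) = 0.15·0.0319 / (0.15·0.0319 + 0.85·0.9681) ≈ 0.0058
After vibration sensor='high': P(faulty) = 0.85·0.0058 / (0.85·0.0058 + 0.15·0.9942) ≈ 0.0319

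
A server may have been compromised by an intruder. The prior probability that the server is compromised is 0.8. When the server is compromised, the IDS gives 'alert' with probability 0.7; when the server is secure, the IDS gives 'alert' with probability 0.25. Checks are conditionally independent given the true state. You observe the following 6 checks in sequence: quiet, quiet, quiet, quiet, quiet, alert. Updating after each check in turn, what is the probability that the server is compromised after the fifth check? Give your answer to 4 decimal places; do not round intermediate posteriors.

After 'quiet': P(compromised) = 0.3·0.8000 / (0.3·0.8000 + 0.75·0.2000) ≈ 0.6154
After 'quiet': P(compromised) = 0.3·0.6154 / (0.3·0.6154 + 0.75·0.3846) ≈ 0.3902
After 'quiet': P(compromised) = 0.3·0.3902 / (0.3·0.3902 + 0.75·0.6098) ≈ 0.2038
After 'quiet': P(compromised) = 0.3·0.2038 / (0.3·0.2038 + 0.75·0.7962) ≈ 0.0929
After 'quiet': P(compromised) = 0.3·0.0929 / (0.3·0.0929 + 0.75·0.9071) ≈ 0.0393

0.0393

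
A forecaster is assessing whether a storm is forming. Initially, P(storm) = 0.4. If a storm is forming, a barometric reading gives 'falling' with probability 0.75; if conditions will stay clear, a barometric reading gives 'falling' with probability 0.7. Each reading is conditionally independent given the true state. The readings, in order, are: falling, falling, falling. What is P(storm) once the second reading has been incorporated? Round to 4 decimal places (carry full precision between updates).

After 'falling': P(storm) = 0.75·0.4000 / (0.75·0.4000 + 0.7·0.6000) ≈ 0.4167
After 'falling': P(storm) = 0.75·0.4167 / (0.75·0.4167 + 0.7·0.5833) ≈ 0.4335

0.4335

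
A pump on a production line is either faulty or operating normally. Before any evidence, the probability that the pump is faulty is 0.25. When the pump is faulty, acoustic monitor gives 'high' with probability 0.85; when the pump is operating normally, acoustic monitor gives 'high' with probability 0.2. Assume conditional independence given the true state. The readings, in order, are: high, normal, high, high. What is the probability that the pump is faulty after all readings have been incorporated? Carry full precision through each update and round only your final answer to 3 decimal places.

0.828

After 'high': P(faulty) = 0.85·0.2500 / (0.85·0.2500 + 0.2·0.7500) ≈ 0.5862
After 'normal': P(faulty) = 0.15·0.5862 / (0.15·0.5862 + 0.8·0.4138) ≈ 0.2099
After 'high': P(faulty) = 0.85·0.2099 / (0.85·0.2099 + 0.2·0.7901) ≈ 0.5303
After 'high': P(faulty) = 0.85·0.5303 / (0.85·0.5303 + 0.2·0.4697) ≈ 0.8275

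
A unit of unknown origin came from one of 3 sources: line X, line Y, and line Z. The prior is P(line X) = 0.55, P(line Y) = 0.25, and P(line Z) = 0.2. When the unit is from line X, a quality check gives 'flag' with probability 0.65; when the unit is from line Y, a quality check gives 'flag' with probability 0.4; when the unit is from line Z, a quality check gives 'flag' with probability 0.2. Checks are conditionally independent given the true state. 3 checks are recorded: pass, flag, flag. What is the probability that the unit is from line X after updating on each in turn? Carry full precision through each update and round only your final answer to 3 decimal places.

After 'pass': normaliser = 0.35·0.5500 + 0.6·0.2500 + 0.8·0.2000; P(line X) ≈ 0.3831, P(line Y) ≈ 0.2985, P(line Z) ≈ 0.3184
After 'flag': normaliser = 0.65·0.3831 + 0.4·0.2985 + 0.2·0.3184; P(line X) ≈ 0.5763, P(line Y) ≈ 0.2763, P(line Z) ≈ 0.1474
After 'flag': normaliser = 0.65·0.5763 + 0.4·0.2763 + 0.2·0.1474; P(line X) ≈ 0.7279, P(line Y) ≈ 0.2148, P(line Z) ≈ 0.0573

0.728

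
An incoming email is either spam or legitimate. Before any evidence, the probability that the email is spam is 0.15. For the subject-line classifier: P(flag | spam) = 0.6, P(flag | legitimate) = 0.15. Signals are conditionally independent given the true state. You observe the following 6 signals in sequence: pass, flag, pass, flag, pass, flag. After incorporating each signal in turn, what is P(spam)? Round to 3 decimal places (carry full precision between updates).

0.541

After 'pass': P(spam) = 0.4·0.1500 / (0.4·0.1500 + 0.85·0.8500) ≈ 0.0767
After 'flag': P(spam) = 0.6·0.0767 / (0.6·0.0767 + 0.15·0.9233) ≈ 0.2494
After 'pass': P(spam) = 0.4·0.2494 / (0.4·0.2494 + 0.85·0.7506) ≈ 0.1352
After 'flag': P(spam) = 0.6·0.1352 / (0.6·0.1352 + 0.15·0.8648) ≈ 0.3847
After 'pass': P(spam) = 0.4·0.3847 / (0.4·0.3847 + 0.85·0.6153) ≈ 0.2274
After 'flag': P(spam) = 0.6·0.2274 / (0.6·0.2274 + 0.15·0.7726) ≈ 0.5407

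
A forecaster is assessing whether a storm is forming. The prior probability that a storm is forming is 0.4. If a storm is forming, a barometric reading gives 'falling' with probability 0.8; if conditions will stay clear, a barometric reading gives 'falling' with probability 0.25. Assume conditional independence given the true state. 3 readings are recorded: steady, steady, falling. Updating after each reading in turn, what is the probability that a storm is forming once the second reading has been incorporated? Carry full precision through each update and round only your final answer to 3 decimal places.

After 'steady': P(storm) = 0.2·0.4000 / (0.2·0.4000 + 0.75·0.6000) ≈ 0.1509
After 'steady': P(storm) = 0.2·0.1509 / (0.2·0.1509 + 0.75·0.8491) ≈ 0.0453

0.045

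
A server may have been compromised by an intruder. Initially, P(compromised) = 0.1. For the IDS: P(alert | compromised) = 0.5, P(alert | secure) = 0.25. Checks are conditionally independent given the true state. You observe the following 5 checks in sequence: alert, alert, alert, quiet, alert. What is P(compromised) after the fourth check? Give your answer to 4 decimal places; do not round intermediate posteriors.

After 'alert': P(compromised) = 0.5·0.1000 / (0.5·0.1000 + 0.25·0.9000) ≈ 0.1818
After 'alert': P(compromised) = 0.5·0.1818 / (0.5·0.1818 + 0.25·0.8182) ≈ 0.3077
After 'alert': P(compromised) = 0.5·0.3077 / (0.5·0.3077 + 0.25·0.6923) ≈ 0.4706
After 'quiet': P(compromised) = 0.5·0.4706 / (0.5·0.4706 + 0.75·0.5294) ≈ 0.3721

0.3721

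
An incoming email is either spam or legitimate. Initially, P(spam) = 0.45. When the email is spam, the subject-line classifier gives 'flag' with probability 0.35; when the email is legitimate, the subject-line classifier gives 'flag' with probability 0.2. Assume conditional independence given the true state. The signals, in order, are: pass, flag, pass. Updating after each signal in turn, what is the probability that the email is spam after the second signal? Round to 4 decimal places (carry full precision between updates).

0.5378

After 'pass': P(spam) = 0.65·0.4500 / (0.65·0.4500 + 0.8·0.5500) ≈ 0.3993
After 'flag': P(spam) = 0.35·0.3993 / (0.35·0.3993 + 0.2·0.6007) ≈ 0.5378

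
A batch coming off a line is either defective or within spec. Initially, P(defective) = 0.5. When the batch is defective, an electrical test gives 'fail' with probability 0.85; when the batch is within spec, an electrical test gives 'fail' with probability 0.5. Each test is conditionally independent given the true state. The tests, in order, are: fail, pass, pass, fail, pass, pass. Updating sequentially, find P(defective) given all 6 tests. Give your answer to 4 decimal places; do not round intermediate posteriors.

Apply Bayes' rule sequentially, carrying P(defective) forward.
After 'fail': P(defective) = 0.85·0.5000 / (0.85·0.5000 + 0.5·0.5000) ≈ 0.6296
After 'pass': P(defective) = 0.15·0.6296 / (0.15·0.6296 + 0.5·0.3704) ≈ 0.3377
After 'pass': P(defective) = 0.15·0.3377 / (0.15·0.3377 + 0.5·0.6623) ≈ 0.1327
After 'fail': P(defective) = 0.85·0.1327 / (0.85·0.1327 + 0.5·0.8673) ≈ 0.2064
After 'pass': P(defective) = 0.15·0.2064 / (0.15·0.2064 + 0.5·0.7936) ≈ 0.0724
After 'pass': P(defective) = 0.15·0.0724 / (0.15·0.0724 + 0.5·0.9276) ≈ 0.0229

0.0229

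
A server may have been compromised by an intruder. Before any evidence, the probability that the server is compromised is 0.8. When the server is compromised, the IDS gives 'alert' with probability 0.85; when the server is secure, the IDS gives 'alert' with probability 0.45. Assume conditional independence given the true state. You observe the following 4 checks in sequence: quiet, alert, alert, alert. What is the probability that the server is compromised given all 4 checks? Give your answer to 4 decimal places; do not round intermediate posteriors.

0.8803

After 'quiet': P(compromised) = 0.15·0.8000 / (0.15·0.8000 + 0.55·0.2000) ≈ 0.5217
After 'alert': P(compromised) = 0.85·0.5217 / (0.85·0.5217 + 0.45·0.4783) ≈ 0.6733
After 'alert': P(compromised) = 0.85·0.6733 / (0.85·0.6733 + 0.45·0.3267) ≈ 0.7956
After 'alert': P(compromised) = 0.85·0.7956 / (0.85·0.7956 + 0.45·0.2044) ≈ 0.8803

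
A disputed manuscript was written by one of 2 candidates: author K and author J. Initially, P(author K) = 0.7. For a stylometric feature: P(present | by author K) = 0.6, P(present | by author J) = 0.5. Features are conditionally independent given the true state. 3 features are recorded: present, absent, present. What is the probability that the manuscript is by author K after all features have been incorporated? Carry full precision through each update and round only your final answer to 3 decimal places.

After 'present': P(author K) = 0.6·0.7000 / (0.6·0.7000 + 0.5·0.3000) ≈ 0.7368
After 'absent': P(author K) = 0.4·0.7368 / (0.4·0.7368 + 0.5·0.2632) ≈ 0.6914
After 'present': P(author K) = 0.6·0.6914 / (0.6·0.6914 + 0.5·0.3086) ≈ 0.7289

0.729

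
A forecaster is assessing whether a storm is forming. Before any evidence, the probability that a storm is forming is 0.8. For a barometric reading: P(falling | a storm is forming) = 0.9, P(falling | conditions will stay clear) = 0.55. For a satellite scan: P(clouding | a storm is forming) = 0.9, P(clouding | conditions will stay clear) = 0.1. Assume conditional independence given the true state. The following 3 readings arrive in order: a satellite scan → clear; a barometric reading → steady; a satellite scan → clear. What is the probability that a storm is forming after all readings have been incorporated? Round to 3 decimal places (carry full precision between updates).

0.011

After a satellite scan='clear': P(storm) = 0.1·0.8000 / (0.1·0.8000 + 0.9·0.2000) ≈ 0.3077
After a barometric reading='steady': P(storm) = 0.1·0.3077 / (0.1·0.3077 + 0.45·0.6923) ≈ 0.0899
After a satellite scan='clear': P(storm) = 0.1·0.0899 / (0.1·0.0899 + 0.9·0.9101) ≈ 0.0109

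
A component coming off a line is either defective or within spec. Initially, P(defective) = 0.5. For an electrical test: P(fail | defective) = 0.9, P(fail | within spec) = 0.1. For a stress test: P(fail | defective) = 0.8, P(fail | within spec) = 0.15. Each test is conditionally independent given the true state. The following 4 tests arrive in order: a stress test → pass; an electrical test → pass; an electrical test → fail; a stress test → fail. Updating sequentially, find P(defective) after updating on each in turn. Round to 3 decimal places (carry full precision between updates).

0.557

After a stress test='pass': P(defective) = 0.2·0.5000 / (0.2·0.5000 + 0.85·0.5000) ≈ 0.1905
After an electrical test='pass': P(defective) = 0.1·0.1905 / (0.1·0.1905 + 0.9·0.8095) ≈ 0.0255
After an electrical test='fail': P(defective) = 0.9·0.0255 / (0.9·0.0255 + 0.1·0.9745) ≈ 0.1905
After a stress test='fail': P(defective) = 0.8·0.1905 / (0.8·0.1905 + 0.15·0.8095) ≈ 0.5565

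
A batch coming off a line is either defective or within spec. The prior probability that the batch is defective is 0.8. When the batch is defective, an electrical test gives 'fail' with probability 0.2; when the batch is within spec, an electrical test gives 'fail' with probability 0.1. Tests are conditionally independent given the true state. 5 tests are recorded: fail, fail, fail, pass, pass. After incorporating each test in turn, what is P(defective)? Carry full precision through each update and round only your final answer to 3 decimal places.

0.962

Apply Bayes' rule sequentially, carrying P(defective) forward.
After 'fail': P(defective) = 0.2·0.8000 / (0.2·0.8000 + 0.1·0.2000) ≈ 0.8889
After 'fail': P(defective) = 0.2·0.8889 / (0.2·0.8889 + 0.1·0.1111) ≈ 0.9412
After 'fail': P(defective) = 0.2·0.9412 / (0.2·0.9412 + 0.1·0.0588) ≈ 0.9697
After 'pass': P(defective) = 0.8·0.9697 / (0.8·0.9697 + 0.9·0.0303) ≈ 0.9660
After 'pass': P(defective) = 0.8·0.9660 / (0.8·0.9660 + 0.9·0.0340) ≈ 0.9620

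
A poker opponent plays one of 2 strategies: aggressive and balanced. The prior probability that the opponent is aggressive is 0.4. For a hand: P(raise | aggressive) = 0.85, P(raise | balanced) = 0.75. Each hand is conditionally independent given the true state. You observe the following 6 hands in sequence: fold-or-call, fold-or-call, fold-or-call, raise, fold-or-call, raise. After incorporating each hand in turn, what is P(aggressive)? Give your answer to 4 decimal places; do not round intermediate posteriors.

0.0999

After 'fold-or-call': P(aggressive) = 0.15·0.4000 / (0.15·0.4000 + 0.25·0.6000) ≈ 0.2857
After 'fold-or-call': P(aggressive) = 0.15·0.2857 / (0.15·0.2857 + 0.25·0.7143) ≈ 0.1935
After 'fold-or-call': P(aggressive) = 0.15·0.1935 / (0.15·0.1935 + 0.25·0.8065) ≈ 0.1259
After 'raise': P(aggressive) = 0.85·0.1259 / (0.85·0.1259 + 0.75·0.8741) ≈ 0.1403
After 'fold-or-call': P(aggressive) = 0.15·0.1403 / (0.15·0.1403 + 0.25·0.8597) ≈ 0.0892
After 'raise': P(aggressive) = 0.85·0.0892 / (0.85·0.0892 + 0.75·0.9108) ≈ 0.0999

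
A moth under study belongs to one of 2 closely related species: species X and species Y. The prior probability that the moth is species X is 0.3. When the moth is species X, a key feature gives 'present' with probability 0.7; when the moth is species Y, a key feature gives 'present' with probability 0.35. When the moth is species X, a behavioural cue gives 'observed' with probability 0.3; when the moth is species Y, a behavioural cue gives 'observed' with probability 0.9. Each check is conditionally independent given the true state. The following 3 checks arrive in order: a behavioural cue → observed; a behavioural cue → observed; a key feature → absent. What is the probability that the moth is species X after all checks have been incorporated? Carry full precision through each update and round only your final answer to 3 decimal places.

After a behavioural cue='observed': P(species X) = 0.3·0.3000 / (0.3·0.3000 + 0.9·0.7000) ≈ 0.1250
After a behavioural cue='observed': P(species X) = 0.3·0.1250 / (0.3·0.1250 + 0.9·0.8750) ≈ 0.0455
After a key feature='absent': P(species X) = 0.3·0.0455 / (0.3·0.0455 + 0.65·0.9545) ≈ 0.0215

0.022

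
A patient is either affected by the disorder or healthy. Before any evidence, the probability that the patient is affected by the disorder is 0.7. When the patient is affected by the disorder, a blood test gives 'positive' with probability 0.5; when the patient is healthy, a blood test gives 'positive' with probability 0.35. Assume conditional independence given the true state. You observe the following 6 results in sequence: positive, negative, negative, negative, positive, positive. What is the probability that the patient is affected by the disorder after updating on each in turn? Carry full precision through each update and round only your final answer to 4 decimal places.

0.7559

After 'positive': P(affected) = 0.5·0.7000 / (0.5·0.7000 + 0.35·0.3000) ≈ 0.7692
After 'negative': P(affected) = 0.5·0.7692 / (0.5·0.7692 + 0.65·0.2308) ≈ 0.7194
After 'negative': P(affected) = 0.5·0.7194 / (0.5·0.7194 + 0.65·0.2806) ≈ 0.6636
After 'negative': P(affected) = 0.5·0.6636 / (0.5·0.6636 + 0.65·0.3364) ≈ 0.6027
After 'positive': P(affected) = 0.5·0.6027 / (0.5·0.6027 + 0.35·0.3973) ≈ 0.6843
After 'positive': P(affected) = 0.5·0.6843 / (0.5·0.6843 + 0.35·0.3157) ≈ 0.7559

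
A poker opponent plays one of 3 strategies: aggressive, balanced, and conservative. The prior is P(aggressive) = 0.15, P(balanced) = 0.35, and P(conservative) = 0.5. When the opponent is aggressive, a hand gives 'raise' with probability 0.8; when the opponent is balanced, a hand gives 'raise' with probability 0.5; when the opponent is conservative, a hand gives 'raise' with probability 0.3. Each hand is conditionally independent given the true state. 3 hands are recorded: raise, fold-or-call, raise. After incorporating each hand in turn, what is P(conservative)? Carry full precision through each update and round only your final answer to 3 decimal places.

0.334

Each posterior becomes the prior for the next update.
After 'raise': normaliser = 0.8·0.1500 + 0.5·0.3500 + 0.3·0.5000; P(aggressive) ≈ 0.2697, P(balanced) ≈ 0.3933, P(conservative) ≈ 0.3371
After 'fold-or-call': normaliser = 0.2·0.2697 + 0.5·0.3933 + 0.7·0.3371; P(aggressive) ≈ 0.1109, P(balanced) ≈ 0.4042, P(conservative) ≈ 0.4850
After 'raise': normaliser = 0.8·0.1109 + 0.5·0.4042 + 0.3·0.4850; P(aggressive) ≈ 0.2033, P(balanced) ≈ 0.4632, P(conservative) ≈ 0.3335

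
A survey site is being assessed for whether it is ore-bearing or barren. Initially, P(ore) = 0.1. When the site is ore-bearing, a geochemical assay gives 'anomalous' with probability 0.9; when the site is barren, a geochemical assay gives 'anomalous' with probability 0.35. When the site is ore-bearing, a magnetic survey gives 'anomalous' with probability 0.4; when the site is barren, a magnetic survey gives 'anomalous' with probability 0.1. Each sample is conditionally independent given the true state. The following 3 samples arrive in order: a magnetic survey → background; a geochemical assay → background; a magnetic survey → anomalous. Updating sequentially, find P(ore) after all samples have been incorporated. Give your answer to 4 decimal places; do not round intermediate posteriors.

0.0436

After a magnetic survey='background': P(ore) = 0.6·0.1000 / (0.6·0.1000 + 0.9·0.9000) ≈ 0.0690
After a geochemical assay='background': P(ore) = 0.1·0.0690 / (0.1·0.0690 + 0.65·0.9310) ≈ 0.0113
After a magnetic survey='anomalous': P(ore) = 0.4·0.0113 / (0.4·0.0113 + 0.1·0.9887) ≈ 0.0436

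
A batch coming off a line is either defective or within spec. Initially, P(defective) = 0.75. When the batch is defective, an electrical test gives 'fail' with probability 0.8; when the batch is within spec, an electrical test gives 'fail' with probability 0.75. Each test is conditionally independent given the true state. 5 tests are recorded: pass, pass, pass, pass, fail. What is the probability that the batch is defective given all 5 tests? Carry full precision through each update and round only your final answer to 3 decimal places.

Each posterior becomes the prior for the next update.
After 'pass': P(defective) = 0.2·0.7500 / (0.2·0.7500 + 0.25·0.2500) ≈ 0.7059
After 'pass': P(defective) = 0.2·0.7059 / (0.2·0.7059 + 0.25·0.2941) ≈ 0.6575
After 'pass': P(defective) = 0.2·0.6575 / (0.2·0.6575 + 0.25·0.3425) ≈ 0.6057
After 'pass': P(defective) = 0.2·0.6057 / (0.2·0.6057 + 0.25·0.3943) ≈ 0.5513
After 'fail': P(defective) = 0.8·0.5513 / (0.8·0.5513 + 0.75·0.4487) ≈ 0.5672

0.567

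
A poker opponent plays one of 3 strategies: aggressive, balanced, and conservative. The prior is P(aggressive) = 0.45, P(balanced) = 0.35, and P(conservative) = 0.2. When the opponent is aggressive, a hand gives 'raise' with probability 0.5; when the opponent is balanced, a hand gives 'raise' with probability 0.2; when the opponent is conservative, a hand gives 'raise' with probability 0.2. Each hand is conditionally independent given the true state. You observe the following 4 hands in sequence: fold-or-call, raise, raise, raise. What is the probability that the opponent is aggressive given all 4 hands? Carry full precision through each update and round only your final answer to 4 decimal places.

0.8888

Apply Bayes' rule sequentially, carrying P(aggressive) forward.
After 'fold-or-call': normaliser = 0.5·0.4500 + 0.8·0.3500 + 0.8·0.2000; P(aggressive) ≈ 0.3383, P(balanced) ≈ 0.4211, P(conservative) ≈ 0.2406
After 'raise': normaliser = 0.5·0.3383 + 0.2·0.4211 + 0.2·0.2406; P(aggressive) ≈ 0.5611, P(balanced) ≈ 0.2793, P(conservative) ≈ 0.1596
After 'raise': normaliser = 0.5·0.5611 + 0.2·0.2793 + 0.2·0.1596; P(aggressive) ≈ 0.7617, P(balanced) ≈ 0.1517, P(conservative) ≈ 0.0867
After 'raise': normaliser = 0.5·0.7617 + 0.2·0.1517 + 0.2·0.0867; P(aggressive) ≈ 0.8888, P(balanced) ≈ 0.0708, P(conservative) ≈ 0.0404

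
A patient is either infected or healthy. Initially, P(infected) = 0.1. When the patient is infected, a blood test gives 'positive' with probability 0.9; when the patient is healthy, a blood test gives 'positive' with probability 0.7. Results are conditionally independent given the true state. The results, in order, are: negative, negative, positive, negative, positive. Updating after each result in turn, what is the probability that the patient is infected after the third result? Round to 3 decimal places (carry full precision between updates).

Each posterior becomes the prior for the next update.
After 'negative': P(infected) = 0.1·0.1000 / (0.1·0.1000 + 0.3·0.9000) ≈ 0.0357
After 'negative': P(infected) = 0.1·0.0357 / (0.1·0.0357 + 0.3·0.9643) ≈ 0.0122
After 'positive': P(infected) = 0.9·0.0122 / (0.9·0.0122 + 0.7·0.9878) ≈ 0.0156

0.016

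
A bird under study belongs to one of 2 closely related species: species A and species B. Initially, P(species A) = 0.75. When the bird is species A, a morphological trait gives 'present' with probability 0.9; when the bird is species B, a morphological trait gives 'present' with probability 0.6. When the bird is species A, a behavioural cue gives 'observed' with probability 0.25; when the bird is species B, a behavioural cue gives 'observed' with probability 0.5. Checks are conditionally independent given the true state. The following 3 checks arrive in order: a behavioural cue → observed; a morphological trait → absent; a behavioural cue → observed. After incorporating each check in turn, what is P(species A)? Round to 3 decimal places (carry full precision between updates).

After a behavioural cue='observed': P(species A) = 0.25·0.7500 / (0.25·0.7500 + 0.5·0.2500) ≈ 0.6000
After a morphological trait='absent': P(species A) = 0.1·0.6000 / (0.1·0.6000 + 0.4·0.4000) ≈ 0.2727
After a behavioural cue='observed': P(species A) = 0.25·0.2727 / (0.25·0.2727 + 0.5·0.7273) ≈ 0.1579

0.158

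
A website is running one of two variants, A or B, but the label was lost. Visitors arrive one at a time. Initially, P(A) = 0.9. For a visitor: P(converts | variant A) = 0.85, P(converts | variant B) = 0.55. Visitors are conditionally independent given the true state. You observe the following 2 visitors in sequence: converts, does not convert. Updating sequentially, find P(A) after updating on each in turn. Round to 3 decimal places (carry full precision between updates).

Each posterior becomes the prior for the next update.
After 'converts': P(A) = 0.85·0.9000 / (0.85·0.9000 + 0.55·0.1000) ≈ 0.9329
After 'does not convert': P(A) = 0.15·0.9329 / (0.15·0.9329 + 0.45·0.0671) ≈ 0.8226

0.823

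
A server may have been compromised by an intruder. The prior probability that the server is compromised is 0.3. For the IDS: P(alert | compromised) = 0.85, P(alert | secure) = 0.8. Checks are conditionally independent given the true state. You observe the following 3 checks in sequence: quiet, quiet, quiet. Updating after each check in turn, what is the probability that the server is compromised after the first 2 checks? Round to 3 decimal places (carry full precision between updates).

0.194

Apply Bayes' rule sequentially, carrying P(compromised) forward.
After 'quiet': P(compromised) = 0.15·0.3000 / (0.15·0.3000 + 0.2·0.7000) ≈ 0.2432
After 'quiet': P(compromised) = 0.15·0.2432 / (0.15·0.2432 + 0.2·0.7568) ≈ 0.1942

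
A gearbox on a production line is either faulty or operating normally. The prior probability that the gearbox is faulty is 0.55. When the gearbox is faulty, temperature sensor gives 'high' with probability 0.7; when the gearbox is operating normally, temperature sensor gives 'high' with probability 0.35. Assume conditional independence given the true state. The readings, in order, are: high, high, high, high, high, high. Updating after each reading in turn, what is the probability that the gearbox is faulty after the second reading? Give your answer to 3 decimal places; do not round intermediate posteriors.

0.830

After 'high': P(faulty) = 0.7·0.5500 / (0.7·0.5500 + 0.35·0.4500) ≈ 0.7097
After 'high': P(faulty) = 0.7·0.7097 / (0.7·0.7097 + 0.35·0.2903) ≈ 0.8302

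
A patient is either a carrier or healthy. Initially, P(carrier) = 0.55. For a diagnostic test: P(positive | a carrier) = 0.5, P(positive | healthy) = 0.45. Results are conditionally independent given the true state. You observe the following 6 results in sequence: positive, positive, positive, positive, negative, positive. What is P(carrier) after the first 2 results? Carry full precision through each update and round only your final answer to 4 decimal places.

0.6014

After 'positive': P(carrier) = 0.5·0.5500 / (0.5·0.5500 + 0.45·0.4500) ≈ 0.5759
After 'positive': P(carrier) = 0.5·0.5759 / (0.5·0.5759 + 0.45·0.4241) ≈ 0.6014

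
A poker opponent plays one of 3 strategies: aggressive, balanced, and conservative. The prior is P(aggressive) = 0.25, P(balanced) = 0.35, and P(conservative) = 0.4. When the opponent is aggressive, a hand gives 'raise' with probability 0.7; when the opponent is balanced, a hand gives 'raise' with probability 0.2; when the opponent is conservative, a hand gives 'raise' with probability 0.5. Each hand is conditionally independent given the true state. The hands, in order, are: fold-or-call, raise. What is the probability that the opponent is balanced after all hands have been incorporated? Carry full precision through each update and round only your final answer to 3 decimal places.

0.269

After 'fold-or-call': normaliser = 0.3·0.2500 + 0.8·0.3500 + 0.5·0.4000; P(aggressive) ≈ 0.1351, P(balanced) ≈ 0.5045, P(conservative) ≈ 0.3604
After 'raise': normaliser = 0.7·0.1351 + 0.2·0.5045 + 0.5·0.3604; P(aggressive) ≈ 0.2518, P(balanced) ≈ 0.2686, P(conservative) ≈ 0.4796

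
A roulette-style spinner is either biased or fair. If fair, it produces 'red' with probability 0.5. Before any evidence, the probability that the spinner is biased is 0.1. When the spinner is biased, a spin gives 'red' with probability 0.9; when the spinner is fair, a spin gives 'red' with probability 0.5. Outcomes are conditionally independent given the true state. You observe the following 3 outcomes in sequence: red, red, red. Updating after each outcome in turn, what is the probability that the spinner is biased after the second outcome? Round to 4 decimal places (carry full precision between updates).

0.2647

Each posterior becomes the prior for the next update.
After 'red': P(biased) = 0.9·0.1000 / (0.9·0.1000 + 0.5·0.9000) ≈ 0.1667
After 'red': P(biased) = 0.9·0.1667 / (0.9·0.1667 + 0.5·0.8333) ≈ 0.2647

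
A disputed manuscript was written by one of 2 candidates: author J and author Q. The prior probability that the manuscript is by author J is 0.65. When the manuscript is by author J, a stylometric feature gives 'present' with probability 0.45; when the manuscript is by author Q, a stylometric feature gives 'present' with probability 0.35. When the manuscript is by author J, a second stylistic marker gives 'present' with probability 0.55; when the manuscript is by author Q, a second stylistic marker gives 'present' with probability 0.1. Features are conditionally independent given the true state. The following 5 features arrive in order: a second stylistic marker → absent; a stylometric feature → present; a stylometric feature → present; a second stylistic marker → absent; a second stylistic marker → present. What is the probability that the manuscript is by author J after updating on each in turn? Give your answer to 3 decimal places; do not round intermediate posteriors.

Apply Bayes' rule sequentially, carrying P(author J) forward.
After a second stylistic marker='absent': P(author J) = 0.45·0.6500 / (0.45·0.6500 + 0.9·0.3500) ≈ 0.4815
After a stylometric feature='present': P(author J) = 0.45·0.4815 / (0.45·0.4815 + 0.35·0.5185) ≈ 0.5442
After a stylometric feature='present': P(author J) = 0.45·0.5442 / (0.45·0.5442 + 0.35·0.4558) ≈ 0.6055
After a second stylistic marker='absent': P(author J) = 0.45·0.6055 / (0.45·0.6055 + 0.9·0.3945) ≈ 0.4342
After a second stylistic marker='present': P(author J) = 0.55·0.4342 / (0.55·0.4342 + 0.1·0.5658) ≈ 0.8085

0.808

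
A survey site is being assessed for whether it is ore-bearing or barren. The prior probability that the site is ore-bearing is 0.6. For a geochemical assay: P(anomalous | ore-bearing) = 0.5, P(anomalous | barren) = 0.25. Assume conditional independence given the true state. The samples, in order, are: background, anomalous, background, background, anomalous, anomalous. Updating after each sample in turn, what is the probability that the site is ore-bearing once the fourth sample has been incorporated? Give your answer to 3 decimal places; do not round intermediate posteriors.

After 'background': P(ore) = 0.5·0.6000 / (0.5·0.6000 + 0.75·0.4000) ≈ 0.5000
After 'anomalous': P(ore) = 0.5·0.5000 / (0.5·0.5000 + 0.25·0.5000) ≈ 0.6667
After 'background': P(ore) = 0.5·0.6667 / (0.5·0.6667 + 0.75·0.3333) ≈ 0.5714
After 'background': P(ore) = 0.5·0.5714 / (0.5·0.5714 + 0.75·0.4286) ≈ 0.4706

0.471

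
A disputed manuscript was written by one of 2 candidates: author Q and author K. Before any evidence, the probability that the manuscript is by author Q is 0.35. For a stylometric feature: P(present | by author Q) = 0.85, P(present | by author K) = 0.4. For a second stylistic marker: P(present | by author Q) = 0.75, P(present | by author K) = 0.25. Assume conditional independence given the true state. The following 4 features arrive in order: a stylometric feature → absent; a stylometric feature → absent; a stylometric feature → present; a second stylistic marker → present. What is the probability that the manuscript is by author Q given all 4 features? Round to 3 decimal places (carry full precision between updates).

0.177

After a stylometric feature='absent': P(author Q) = 0.15·0.3500 / (0.15·0.3500 + 0.6·0.6500) ≈ 0.1186
After a stylometric feature='absent': P(author Q) = 0.15·0.1186 / (0.15·0.1186 + 0.6·0.8814) ≈ 0.0326
After a stylometric feature='present': P(author Q) = 0.85·0.0326 / (0.85·0.0326 + 0.4·0.9674) ≈ 0.0667
After a second stylistic marker='present': P(author Q) = 0.75·0.0667 / (0.75·0.0667 + 0.25·0.9333) ≈ 0.1766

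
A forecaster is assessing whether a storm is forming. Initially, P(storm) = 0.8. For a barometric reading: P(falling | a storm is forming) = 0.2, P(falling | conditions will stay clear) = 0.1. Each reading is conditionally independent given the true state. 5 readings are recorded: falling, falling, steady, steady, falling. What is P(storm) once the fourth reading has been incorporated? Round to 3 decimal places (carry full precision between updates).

After 'falling': P(storm) = 0.2·0.8000 / (0.2·0.8000 + 0.1·0.2000) ≈ 0.8889
After 'falling': P(storm) = 0.2·0.8889 / (0.2·0.8889 + 0.1·0.1111) ≈ 0.9412
After 'steady': P(storm) = 0.8·0.9412 / (0.8·0.9412 + 0.9·0.0588) ≈ 0.9343
After 'steady': P(storm) = 0.8·0.9343 / (0.8·0.9343 + 0.9·0.0657) ≈ 0.9267

0.927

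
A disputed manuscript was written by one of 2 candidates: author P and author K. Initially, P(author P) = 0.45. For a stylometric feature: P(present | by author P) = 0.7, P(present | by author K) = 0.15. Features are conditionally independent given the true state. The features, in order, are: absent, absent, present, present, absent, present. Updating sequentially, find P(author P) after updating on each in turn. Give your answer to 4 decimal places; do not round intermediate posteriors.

0.7852

After 'absent': P(author P) = 0.3·0.4500 / (0.3·0.4500 + 0.85·0.5500) ≈ 0.2241
After 'absent': P(author P) = 0.3·0.2241 / (0.3·0.2241 + 0.85·0.7759) ≈ 0.0925
After 'present': P(author P) = 0.7·0.0925 / (0.7·0.0925 + 0.15·0.9075) ≈ 0.3223
After 'present': P(author P) = 0.7·0.3223 / (0.7·0.3223 + 0.15·0.6777) ≈ 0.6894
After 'absent': P(author P) = 0.3·0.6894 / (0.3·0.6894 + 0.85·0.3106) ≈ 0.4393
After 'present': P(author P) = 0.7·0.4393 / (0.7·0.4393 + 0.15·0.5607) ≈ 0.7852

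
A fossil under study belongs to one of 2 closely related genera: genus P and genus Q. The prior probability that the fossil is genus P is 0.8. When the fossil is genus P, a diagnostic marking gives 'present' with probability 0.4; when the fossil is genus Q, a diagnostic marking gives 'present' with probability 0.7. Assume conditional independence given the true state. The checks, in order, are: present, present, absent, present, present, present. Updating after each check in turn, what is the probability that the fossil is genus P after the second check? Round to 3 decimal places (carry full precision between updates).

0.566

After 'present': P(genus P) = 0.4·0.8000 / (0.4·0.8000 + 0.7·0.2000) ≈ 0.6957
After 'present': P(genus P) = 0.4·0.6957 / (0.4·0.6957 + 0.7·0.3043) ≈ 0.5664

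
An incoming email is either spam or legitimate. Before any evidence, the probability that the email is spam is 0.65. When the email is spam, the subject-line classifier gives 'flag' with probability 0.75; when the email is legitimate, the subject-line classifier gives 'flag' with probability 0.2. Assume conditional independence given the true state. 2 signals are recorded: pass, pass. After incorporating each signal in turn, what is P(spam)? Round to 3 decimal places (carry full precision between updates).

Apply Bayes' rule sequentially, carrying P(spam) forward.
After 'pass': P(spam) = 0.25·0.6500 / (0.25·0.6500 + 0.8·0.3500) ≈ 0.3672
After 'pass': P(spam) = 0.25·0.3672 / (0.25·0.3672 + 0.8·0.6328) ≈ 0.1535

0.154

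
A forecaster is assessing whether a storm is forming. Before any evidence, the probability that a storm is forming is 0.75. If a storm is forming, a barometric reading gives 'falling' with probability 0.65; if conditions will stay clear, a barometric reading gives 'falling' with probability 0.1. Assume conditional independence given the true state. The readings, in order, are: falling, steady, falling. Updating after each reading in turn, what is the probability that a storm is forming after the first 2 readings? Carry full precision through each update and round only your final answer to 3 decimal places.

0.883

After 'falling': P(storm) = 0.65·0.7500 / (0.65·0.7500 + 0.1·0.2500) ≈ 0.9512
After 'steady': P(storm) = 0.35·0.9512 / (0.35·0.9512 + 0.9·0.0488) ≈ 0.8835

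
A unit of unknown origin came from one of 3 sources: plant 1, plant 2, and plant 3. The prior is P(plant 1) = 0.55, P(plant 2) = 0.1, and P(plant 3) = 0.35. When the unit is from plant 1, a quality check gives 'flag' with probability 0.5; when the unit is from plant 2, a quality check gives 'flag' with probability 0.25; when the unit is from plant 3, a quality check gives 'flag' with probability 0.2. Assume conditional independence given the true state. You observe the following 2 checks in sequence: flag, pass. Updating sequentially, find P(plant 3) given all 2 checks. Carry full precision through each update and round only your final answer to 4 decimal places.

After 'flag': normaliser = 0.5·0.5500 + 0.25·0.1000 + 0.2·0.3500; P(plant 1) ≈ 0.7432, P(plant 2) ≈ 0.0676, P(plant 3) ≈ 0.1892
After 'pass': normaliser = 0.5·0.7432 + 0.75·0.0676 + 0.8·0.1892; P(plant 1) ≈ 0.6478, P(plant 2) ≈ 0.0883, P(plant 3) ≈ 0.2638

0.2638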